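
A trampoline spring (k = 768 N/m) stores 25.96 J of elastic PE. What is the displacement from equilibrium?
x = √(2·PE/k) = √(2·25.96/768) = 0.26 m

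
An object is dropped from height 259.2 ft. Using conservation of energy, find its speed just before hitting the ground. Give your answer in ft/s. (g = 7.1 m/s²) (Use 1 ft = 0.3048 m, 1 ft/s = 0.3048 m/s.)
Convert to SI: h = 79.0042 m
mgh = ½mv² ⇒ v = √(2gh) = √(2·7.1·79.0042) = 33.4942 m/s = 109.9 ft/s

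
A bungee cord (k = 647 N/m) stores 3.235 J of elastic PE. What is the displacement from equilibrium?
x = √(2·PE/k) = √(2·3.235/647) = 0.1 m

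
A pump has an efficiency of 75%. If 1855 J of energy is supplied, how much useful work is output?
W_out = η·W_in = 0.75·1855 = 1391.25 J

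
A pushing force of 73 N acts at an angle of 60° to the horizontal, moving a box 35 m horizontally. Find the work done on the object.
W = F·d·cosθ = (73)(35)cos(60°) = 1278 J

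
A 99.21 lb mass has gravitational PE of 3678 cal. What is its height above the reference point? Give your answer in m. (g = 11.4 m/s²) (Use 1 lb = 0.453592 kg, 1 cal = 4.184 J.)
Convert to SI: m = 45.0009 kg, PE = 15388.8 J
h = PE/(mg) = 15388.8/(45.0009·11.4) = 30.0 m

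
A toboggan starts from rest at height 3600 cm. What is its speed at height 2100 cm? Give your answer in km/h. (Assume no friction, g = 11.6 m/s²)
Convert to SI: h₁−h₂ = 15.0 m
mgh₁ = mgh₂ + ½mv² ⇒ v = √(2g(h₁−h₂)) = √(2·11.6·15.0) = 18.6548 m/s = 67.16 km/h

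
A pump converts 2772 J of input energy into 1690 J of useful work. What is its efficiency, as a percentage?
η = W_out/W_in = 1690/2772 = 60.97%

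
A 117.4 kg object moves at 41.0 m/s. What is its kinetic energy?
KE = ½mv² = ½(117.4)(41.0)² = 98670 J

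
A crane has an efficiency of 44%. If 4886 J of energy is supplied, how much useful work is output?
W_out = η·W_in = 0.44·4886 = 2149.84 J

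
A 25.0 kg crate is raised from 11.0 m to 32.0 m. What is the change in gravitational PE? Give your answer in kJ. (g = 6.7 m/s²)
ΔPE = mgΔh = (25.0)(6.7)(21.0) = 3517.5 J = 3.518 kJ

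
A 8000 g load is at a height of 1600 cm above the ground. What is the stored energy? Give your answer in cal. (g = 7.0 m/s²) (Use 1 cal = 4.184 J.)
Convert to SI: m = 8.0 kg, h = 16.0 m
PE = mgh = (8.0)(7.0)(16.0) = 896.0 J = 214.1 cal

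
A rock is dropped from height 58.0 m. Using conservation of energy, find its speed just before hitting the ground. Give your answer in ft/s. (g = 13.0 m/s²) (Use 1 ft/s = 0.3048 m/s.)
mgh = ½mv² ⇒ v = √(2gh) = √(2·13.0·58.0) = 38.833 m/s = 127.4 ft/s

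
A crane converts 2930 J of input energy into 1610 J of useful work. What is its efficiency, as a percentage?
η = W_out/W_in = 1610/2930 = 54.95%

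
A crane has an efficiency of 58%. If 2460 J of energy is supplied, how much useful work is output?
W_out = η·W_in = 0.58·2460 = 1426.8 J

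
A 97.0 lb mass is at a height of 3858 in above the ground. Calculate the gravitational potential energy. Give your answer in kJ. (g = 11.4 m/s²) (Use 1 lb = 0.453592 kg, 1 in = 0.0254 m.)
Convert to SI: m = 43.9984 kg, h = 97.9932 m
PE = mgh = (43.9984)(11.4)(97.9932) = 49151.6 J = 49.15 kJ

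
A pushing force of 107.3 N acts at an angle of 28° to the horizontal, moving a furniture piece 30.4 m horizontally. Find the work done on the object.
W = F·d·cosθ = (107.3)(30.4)cos(28°) = 2880 J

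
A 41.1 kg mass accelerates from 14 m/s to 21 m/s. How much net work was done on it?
W = ΔKE = ½m(v₂² − v₁²) = ½(41.1)(21² − 14²) = 5034.75 J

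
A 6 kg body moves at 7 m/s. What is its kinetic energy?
KE = ½mv² = ½(6)(7)² = 147.0 J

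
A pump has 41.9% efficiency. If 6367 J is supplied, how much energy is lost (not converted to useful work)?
W_lost = W_in(1 − η) = 6367·(1 − 0.419) = 3699 J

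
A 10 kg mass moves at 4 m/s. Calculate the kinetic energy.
KE = ½mv² = ½(10)(4)² = 80.0 J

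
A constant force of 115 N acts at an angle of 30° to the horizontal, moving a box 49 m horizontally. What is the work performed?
W = F·d·cosθ = (115)(49)cos(30°) = 4880 J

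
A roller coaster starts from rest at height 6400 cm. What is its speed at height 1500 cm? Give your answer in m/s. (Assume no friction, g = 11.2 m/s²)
Convert to SI: h₁−h₂ = 49.0 m
mgh₁ = mgh₂ + ½mv² ⇒ v = √(2g(h₁−h₂)) = √(2·11.2·49.0) = 33.13 m/s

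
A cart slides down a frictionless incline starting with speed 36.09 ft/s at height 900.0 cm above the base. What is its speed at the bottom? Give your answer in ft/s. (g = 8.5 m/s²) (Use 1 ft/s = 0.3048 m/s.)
Convert to SI: v₀ = 11.0002 m/s, h = 9.0 m
½mv₀² + mgh = ½mv² ⇒ v = √(v₀² + 2gh) = √(11.0002² + 2·8.5·9.0) = 16.5531 m/s = 54.31 ft/s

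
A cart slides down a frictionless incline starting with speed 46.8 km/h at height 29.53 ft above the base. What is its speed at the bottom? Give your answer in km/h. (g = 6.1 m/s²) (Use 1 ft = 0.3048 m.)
Convert to SI: v₀ = 13.0 m/s, h = 9.00074 m
½mv₀² + mgh = ½mv² ⇒ v = √(v₀² + 2gh) = √(13.0² + 2·6.1·9.00074) = 16.6976 m/s = 60.11 km/h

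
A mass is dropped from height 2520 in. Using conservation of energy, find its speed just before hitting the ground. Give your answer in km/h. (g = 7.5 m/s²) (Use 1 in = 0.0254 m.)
Convert to SI: h = 64.008 m
mgh = ½mv² ⇒ v = √(2gh) = √(2·7.5·64.008) = 30.9858 m/s = 111.5 km/h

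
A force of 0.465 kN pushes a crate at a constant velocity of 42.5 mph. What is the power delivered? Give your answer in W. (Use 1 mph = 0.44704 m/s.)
Convert to SI: F = 465.0 N, v = 18.9992 m/s
P = Fv = (465.0)(18.9992) = 8835 W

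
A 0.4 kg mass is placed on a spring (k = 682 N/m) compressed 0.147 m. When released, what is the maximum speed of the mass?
½kx² = ½mv² ⇒ v = x√(k/m) = (0.147)√(682/0.4) = 6.07 m/s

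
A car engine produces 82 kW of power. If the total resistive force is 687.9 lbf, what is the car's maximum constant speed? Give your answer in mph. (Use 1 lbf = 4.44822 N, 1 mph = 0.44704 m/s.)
Convert to SI: F = 3059.93 N
P = Fv ⇒ v = P/F = 82000 W/3059.93 N = 26.798 m/s = 59.95 mph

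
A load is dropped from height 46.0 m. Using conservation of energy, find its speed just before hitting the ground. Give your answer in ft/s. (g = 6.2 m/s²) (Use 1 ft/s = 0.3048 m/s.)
mgh = ½mv² ⇒ v = √(2gh) = √(2·6.2·46.0) = 23.883 m/s = 78.36 ft/s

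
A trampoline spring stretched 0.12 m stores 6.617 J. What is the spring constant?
k = 2·PE/x² = 2·6.617/(0.12)² = 919.0 N/m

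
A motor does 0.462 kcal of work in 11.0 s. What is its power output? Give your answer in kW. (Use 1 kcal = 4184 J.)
Convert to SI: W = 1933.01 J, t = 11.0 s
P = W/t = 1933.01/11.0 = 175.728 W = 0.1757 kW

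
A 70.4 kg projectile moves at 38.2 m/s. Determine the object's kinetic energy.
KE = ½mv² = ½(70.4)(38.2)² = 51370 J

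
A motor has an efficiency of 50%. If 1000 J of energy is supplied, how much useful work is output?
W_out = η·W_in = 0.5·1000 = 500.0 J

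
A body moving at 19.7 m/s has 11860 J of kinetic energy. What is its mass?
m = 2·KE/v² = 2·11860/(19.7)² = 61.12 kg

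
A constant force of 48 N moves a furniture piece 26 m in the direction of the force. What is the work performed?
W = F·d = (48)(26) = 1248 J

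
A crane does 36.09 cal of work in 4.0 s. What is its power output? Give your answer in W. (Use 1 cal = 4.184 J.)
Convert to SI: W = 151.001 J, t = 4.0 s
P = W/t = 151.001/4.0 = 37.75 W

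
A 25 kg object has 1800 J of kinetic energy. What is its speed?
v = √(2·KE/m) = √(2·1800/25) = 12.0 m/s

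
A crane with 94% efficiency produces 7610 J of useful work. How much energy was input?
W_in = W_out/η = 7610/0.94 = 8096 J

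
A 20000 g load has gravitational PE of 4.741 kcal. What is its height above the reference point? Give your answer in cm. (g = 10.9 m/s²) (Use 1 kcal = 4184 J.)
Convert to SI: m = 20.0 kg, PE = 19836.3 J
h = PE/(mg) = 19836.3/(20.0·10.9) = 90.9924 m = 9099 cm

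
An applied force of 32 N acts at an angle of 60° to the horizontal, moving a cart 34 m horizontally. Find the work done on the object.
W = F·d·cosθ = (32)(34)cos(60°) = 544.0 J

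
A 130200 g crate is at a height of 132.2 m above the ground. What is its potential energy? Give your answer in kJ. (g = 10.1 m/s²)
Convert to SI: m = 130.2 kg, h = 132.2 m
PE = mgh = (130.2)(10.1)(132.2) = 173846 J = 173.8 kJ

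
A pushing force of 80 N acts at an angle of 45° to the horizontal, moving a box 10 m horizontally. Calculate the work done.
W = F·d·cosθ = (80)(10)cos(45°) = 565.7 J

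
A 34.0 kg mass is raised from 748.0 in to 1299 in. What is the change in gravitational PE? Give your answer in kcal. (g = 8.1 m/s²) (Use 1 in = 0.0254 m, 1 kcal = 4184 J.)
Convert to SI: m = 34.0 kg, Δh = 13.9954 m
ΔPE = mgΔh = (34.0)(8.1)(13.9954) = 3854.33 J = 0.9212 kcal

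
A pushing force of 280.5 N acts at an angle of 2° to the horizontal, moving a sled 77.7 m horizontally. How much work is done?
W = F·d·cosθ = (280.5)(77.7)cos(2°) = 21780 J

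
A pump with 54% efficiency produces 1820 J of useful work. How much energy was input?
W_in = W_out/η = 1820/0.54 = 3370 J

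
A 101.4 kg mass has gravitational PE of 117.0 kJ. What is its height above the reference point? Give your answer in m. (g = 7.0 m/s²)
Convert to SI: m = 101.4 kg, PE = 117000 J
h = PE/(mg) = 117000/(101.4·7.0) = 164.8 m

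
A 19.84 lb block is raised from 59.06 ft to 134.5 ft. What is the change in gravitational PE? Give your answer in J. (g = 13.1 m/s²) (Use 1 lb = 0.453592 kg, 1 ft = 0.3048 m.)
Convert to SI: m = 8.99927 kg, Δh = 22.9941 m
ΔPE = mgΔh = (8.99927)(13.1)(22.9941) = 2711 J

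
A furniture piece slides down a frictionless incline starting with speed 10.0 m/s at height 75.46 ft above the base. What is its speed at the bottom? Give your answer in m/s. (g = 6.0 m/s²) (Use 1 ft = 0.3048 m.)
Convert to SI: v₀ = 10.0 m/s, h = 23.0002 m
½mv₀² + mgh = ½mv² ⇒ v = √(v₀² + 2gh) = √(10.0² + 2·6.0·23.0002) = 19.39 m/s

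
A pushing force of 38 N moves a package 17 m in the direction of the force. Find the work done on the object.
W = F·d = (38)(17) = 646.0 J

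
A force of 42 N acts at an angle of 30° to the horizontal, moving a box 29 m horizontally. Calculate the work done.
W = F·d·cosθ = (42)(29)cos(30°) = 1055 J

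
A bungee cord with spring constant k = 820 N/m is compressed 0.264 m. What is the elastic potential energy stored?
PE = ½kx² = ½(820)(0.264)² = 28.58 J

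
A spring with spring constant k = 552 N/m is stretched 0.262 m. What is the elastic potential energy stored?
PE = ½kx² = ½(552)(0.262)² = 18.95 J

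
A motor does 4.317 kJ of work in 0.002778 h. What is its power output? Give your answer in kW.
Convert to SI: W = 4317.0 J, t = 10.0008 s
P = W/t = 4317.0/10.0008 = 431.665 W = 0.4317 kW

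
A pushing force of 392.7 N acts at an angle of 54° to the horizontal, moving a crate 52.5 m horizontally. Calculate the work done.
W = F·d·cosθ = (392.7)(52.5)cos(54°) = 12120 J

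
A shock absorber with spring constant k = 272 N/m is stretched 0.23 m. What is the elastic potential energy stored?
PE = ½kx² = ½(272)(0.23)² = 7.194 J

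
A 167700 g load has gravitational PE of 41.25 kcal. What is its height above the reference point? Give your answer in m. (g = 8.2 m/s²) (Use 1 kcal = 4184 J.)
Convert to SI: m = 167.7 kg, PE = 172590 J
h = PE/(mg) = 172590/(167.7·8.2) = 125.5 m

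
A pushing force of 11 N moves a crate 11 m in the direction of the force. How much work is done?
W = F·d = (11)(11) = 121.0 J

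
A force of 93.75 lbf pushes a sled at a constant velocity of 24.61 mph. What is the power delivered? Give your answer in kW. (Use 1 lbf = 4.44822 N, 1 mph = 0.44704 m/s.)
Convert to SI: F = 417.021 N, v = 11.0017 m/s
P = Fv = (417.021)(11.0017) = 4587.92 W = 4.588 kW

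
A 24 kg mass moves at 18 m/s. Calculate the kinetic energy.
KE = ½mv² = ½(24)(18)² = 3888.0 J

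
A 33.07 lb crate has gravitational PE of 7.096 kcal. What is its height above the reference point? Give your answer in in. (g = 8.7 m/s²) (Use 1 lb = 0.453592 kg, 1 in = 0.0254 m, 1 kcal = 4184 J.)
Convert to SI: m = 15.0003 kg, PE = 29689.7 J
h = PE/(mg) = 29689.7/(15.0003·8.7) = 227.503 m = 8957 in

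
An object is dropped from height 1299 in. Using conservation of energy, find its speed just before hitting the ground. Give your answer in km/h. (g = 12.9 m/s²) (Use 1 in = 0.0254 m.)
Convert to SI: h = 32.9946 m
mgh = ½mv² ⇒ v = √(2gh) = √(2·12.9·32.9946) = 29.1764 m/s = 105.0 km/h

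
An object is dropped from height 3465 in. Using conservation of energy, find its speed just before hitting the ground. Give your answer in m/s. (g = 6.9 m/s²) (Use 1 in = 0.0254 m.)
Convert to SI: h = 88.011 m
mgh = ½mv² ⇒ v = √(2gh) = √(2·6.9·88.011) = 34.85 m/s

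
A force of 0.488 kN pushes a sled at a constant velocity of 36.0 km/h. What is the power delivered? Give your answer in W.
Convert to SI: F = 488.0 N, v = 10.0 m/s
P = Fv = (488.0)(10.0) = 4880 W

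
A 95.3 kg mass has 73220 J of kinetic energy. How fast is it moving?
v = √(2·KE/m) = √(2·73220/95.3) = 39.2 m/s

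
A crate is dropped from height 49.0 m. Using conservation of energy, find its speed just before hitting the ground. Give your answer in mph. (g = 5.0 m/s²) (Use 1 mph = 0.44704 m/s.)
mgh = ½mv² ⇒ v = √(2gh) = √(2·5.0·49.0) = 22.1359 m/s = 49.52 mph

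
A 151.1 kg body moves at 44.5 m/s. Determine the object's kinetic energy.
KE = ½mv² = ½(151.1)(44.5)² = 149600 J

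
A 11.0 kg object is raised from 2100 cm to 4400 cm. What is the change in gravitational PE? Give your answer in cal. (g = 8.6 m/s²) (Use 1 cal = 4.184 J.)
Convert to SI: m = 11.0 kg, Δh = 23.0 m
ΔPE = mgΔh = (11.0)(8.6)(23.0) = 2175.8 J = 520.0 cal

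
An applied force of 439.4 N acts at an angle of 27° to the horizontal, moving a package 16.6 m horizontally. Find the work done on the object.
W = F·d·cosθ = (439.4)(16.6)cos(27°) = 6499 J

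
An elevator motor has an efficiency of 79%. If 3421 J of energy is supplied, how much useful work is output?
W_out = η·W_in = 0.79·3421 = 2702.59 J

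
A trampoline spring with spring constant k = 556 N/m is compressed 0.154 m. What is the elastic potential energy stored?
PE = ½kx² = ½(556)(0.154)² = 6.593 J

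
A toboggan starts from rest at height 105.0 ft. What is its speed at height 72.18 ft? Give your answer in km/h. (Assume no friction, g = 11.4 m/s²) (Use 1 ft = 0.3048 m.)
Convert to SI: h₁−h₂ = 10.0035 m
mgh₁ = mgh₂ + ½mv² ⇒ v = √(2g(h₁−h₂)) = √(2·11.4·10.0035) = 15.1023 m/s = 54.37 km/h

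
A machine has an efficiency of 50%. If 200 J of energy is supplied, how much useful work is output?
W_out = η·W_in = 0.5·200 = 100.0 J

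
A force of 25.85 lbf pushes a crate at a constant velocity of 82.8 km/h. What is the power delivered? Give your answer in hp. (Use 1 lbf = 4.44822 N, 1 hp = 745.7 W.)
Convert to SI: F = 114.986 N, v = 23.0 m/s
P = Fv = (114.986)(23.0) = 2644.69 W = 3.547 hp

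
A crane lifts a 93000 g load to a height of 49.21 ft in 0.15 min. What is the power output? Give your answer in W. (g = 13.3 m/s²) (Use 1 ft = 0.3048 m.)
Convert to SI: m = 93.0 kg, h = 14.9992 m, t = 9.0 s
P = mgh/t = (93.0)(13.3)(14.9992)/9.0 = 2061 W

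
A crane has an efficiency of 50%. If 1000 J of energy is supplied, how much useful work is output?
W_out = η·W_in = 0.5·1000 = 500.0 J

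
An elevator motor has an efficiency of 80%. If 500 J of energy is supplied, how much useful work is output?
W_out = η·W_in = 0.8·500 = 400.0 J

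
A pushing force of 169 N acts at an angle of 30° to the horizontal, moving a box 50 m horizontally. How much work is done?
W = F·d·cosθ = (169)(50)cos(30°) = 7318 J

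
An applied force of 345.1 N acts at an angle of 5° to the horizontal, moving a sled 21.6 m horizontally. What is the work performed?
W = F·d·cosθ = (345.1)(21.6)cos(5°) = 7426 J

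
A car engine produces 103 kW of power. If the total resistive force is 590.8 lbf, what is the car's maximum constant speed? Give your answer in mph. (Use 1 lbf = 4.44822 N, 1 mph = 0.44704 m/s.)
Convert to SI: F = 2628.01 N
P = Fv ⇒ v = P/F = 103000 W/2628.01 N = 39.1932 m/s = 87.67 mph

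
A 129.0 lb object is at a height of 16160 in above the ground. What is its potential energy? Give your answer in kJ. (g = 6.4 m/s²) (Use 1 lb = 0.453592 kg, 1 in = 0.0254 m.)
Convert to SI: m = 58.5134 kg, h = 410.464 m
PE = mgh = (58.5134)(6.4)(410.464) = 153713 J = 153.7 kJ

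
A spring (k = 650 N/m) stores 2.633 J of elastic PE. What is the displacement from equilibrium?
x = √(2·PE/k) = √(2·2.633/650) = 0.09001 m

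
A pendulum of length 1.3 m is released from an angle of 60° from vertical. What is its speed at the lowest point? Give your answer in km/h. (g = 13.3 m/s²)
h = L(1 − cosθ) = 1.3(1 − cos60°) = 0.65 m
v = √(2gh) = √(2·13.3·0.65) = 4.15812 m/s = 14.97 km/h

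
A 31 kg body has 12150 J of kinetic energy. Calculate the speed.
v = √(2·KE/m) = √(2·12150/31) = 28.0 m/s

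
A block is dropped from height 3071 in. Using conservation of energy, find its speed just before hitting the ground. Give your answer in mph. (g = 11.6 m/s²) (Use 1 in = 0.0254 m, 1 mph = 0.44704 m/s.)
Convert to SI: h = 78.0034 m
mgh = ½mv² ⇒ v = √(2gh) = √(2·11.6·78.0034) = 42.5403 m/s = 95.16 mph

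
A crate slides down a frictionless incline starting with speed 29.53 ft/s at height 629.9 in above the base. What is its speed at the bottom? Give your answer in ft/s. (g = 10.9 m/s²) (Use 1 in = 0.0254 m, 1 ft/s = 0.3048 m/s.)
Convert to SI: v₀ = 9.00074 m/s, h = 15.9995 m
½mv₀² + mgh = ½mv² ⇒ v = √(v₀² + 2gh) = √(9.00074² + 2·10.9·15.9995) = 20.7317 m/s = 68.02 ft/s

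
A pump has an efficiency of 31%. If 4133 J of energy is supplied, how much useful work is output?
W_out = η·W_in = 0.31·4133 = 1281.23 J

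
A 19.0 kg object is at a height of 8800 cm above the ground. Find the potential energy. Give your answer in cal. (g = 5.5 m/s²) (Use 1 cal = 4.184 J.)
Convert to SI: m = 19.0 kg, h = 88.0 m
PE = mgh = (19.0)(5.5)(88.0) = 9196.0 J = 2198 cal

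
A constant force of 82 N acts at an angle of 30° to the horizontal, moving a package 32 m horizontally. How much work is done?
W = F·d·cosθ = (82)(32)cos(30°) = 2272 J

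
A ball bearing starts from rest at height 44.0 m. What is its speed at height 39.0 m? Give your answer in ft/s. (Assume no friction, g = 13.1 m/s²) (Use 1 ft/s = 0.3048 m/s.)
mgh₁ = mgh₂ + ½mv² ⇒ v = √(2g(h₁−h₂)) = √(2·13.1·5.0) = 11.4455 m/s = 37.55 ft/s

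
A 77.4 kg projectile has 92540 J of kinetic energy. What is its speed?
v = √(2·KE/m) = √(2·92540/77.4) = 48.9 m/s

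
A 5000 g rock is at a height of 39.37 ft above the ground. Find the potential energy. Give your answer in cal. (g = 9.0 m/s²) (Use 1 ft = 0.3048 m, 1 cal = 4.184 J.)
Convert to SI: m = 5.0 kg, h = 12.0 m
PE = mgh = (5.0)(9.0)(12.0) = 539.999 J = 129.1 cal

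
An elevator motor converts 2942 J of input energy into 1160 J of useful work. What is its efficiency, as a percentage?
η = W_out/W_in = 1160/2942 = 39.43%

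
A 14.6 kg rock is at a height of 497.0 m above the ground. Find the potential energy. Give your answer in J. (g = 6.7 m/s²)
PE = mgh = (14.6)(6.7)(497.0) = 48620 J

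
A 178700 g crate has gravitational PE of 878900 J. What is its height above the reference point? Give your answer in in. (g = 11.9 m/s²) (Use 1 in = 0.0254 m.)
Convert to SI: m = 178.7 kg, PE = 878900 J
h = PE/(mg) = 878900/(178.7·11.9) = 413.302 m = 16270 in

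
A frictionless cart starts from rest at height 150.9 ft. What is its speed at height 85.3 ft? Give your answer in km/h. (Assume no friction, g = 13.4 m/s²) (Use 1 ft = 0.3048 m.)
Convert to SI: h₁−h₂ = 19.9949 m
mgh₁ = mgh₂ + ½mv² ⇒ v = √(2g(h₁−h₂)) = √(2·13.4·19.9949) = 23.1487 m/s = 83.34 km/h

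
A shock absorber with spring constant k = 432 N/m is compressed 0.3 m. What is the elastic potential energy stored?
PE = ½kx² = ½(432)(0.3)² = 19.44 J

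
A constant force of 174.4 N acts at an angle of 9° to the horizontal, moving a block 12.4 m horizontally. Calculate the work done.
W = F·d·cosθ = (174.4)(12.4)cos(9°) = 2136 J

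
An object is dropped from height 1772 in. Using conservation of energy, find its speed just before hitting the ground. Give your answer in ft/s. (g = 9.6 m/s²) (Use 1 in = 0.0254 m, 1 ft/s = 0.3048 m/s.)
Convert to SI: h = 45.0088 m
mgh = ½mv² ⇒ v = √(2gh) = √(2·9.6·45.0088) = 29.3968 m/s = 96.45 ft/s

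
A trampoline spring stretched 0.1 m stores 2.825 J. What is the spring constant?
k = 2·PE/x² = 2·2.825/(0.1)² = 565.0 N/m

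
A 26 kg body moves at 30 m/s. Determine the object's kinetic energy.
KE = ½mv² = ½(26)(30)² = 11700.0 J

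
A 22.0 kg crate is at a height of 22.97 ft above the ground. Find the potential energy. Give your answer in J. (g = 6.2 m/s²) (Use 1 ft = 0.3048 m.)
Convert to SI: m = 22.0 kg, h = 7.00126 m
PE = mgh = (22.0)(6.2)(7.00126) = 955.0 J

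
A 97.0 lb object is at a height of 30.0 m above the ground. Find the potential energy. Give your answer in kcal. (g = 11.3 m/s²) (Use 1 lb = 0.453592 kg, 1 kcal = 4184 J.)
Convert to SI: m = 43.9984 kg, h = 30.0 m
PE = mgh = (43.9984)(11.3)(30.0) = 14915.5 J = 3.565 kcal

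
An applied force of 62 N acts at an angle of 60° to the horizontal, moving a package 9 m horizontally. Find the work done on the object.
W = F·d·cosθ = (62)(9)cos(60°) = 279.0 J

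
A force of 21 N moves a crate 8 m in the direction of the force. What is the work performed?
W = F·d = (21)(8) = 168.0 J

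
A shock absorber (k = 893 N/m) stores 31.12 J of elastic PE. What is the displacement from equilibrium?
x = √(2·PE/k) = √(2·31.12/893) = 0.264 m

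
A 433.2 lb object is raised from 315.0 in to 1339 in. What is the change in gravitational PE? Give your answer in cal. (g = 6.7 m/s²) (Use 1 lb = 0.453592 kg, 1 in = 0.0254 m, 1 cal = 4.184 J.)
Convert to SI: m = 196.496 kg, Δh = 26.0096 m
ΔPE = mgΔh = (196.496)(6.7)(26.0096) = 34242.3 J = 8184 cal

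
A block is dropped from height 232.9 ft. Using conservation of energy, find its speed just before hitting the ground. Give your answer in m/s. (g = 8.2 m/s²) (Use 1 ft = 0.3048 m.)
Convert to SI: h = 70.9879 m
mgh = ½mv² ⇒ v = √(2gh) = √(2·8.2·70.9879) = 34.12 m/s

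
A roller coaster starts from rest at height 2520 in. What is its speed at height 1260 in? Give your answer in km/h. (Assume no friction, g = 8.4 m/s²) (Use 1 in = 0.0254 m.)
Convert to SI: h₁−h₂ = 32.004 m
mgh₁ = mgh₂ + ½mv² ⇒ v = √(2g(h₁−h₂)) = √(2·8.4·32.004) = 23.1877 m/s = 83.48 km/h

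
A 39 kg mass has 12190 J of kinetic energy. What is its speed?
v = √(2·KE/m) = √(2·12190/39) = 25.0 m/s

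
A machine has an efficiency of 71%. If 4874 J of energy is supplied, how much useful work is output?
W_out = η·W_in = 0.71·4874 = 3460.54 J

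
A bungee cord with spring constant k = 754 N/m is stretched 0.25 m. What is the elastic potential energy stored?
PE = ½kx² = ½(754)(0.25)² = 23.56 J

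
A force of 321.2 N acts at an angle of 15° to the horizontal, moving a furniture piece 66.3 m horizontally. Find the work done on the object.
W = F·d·cosθ = (321.2)(66.3)cos(15°) = 20570 J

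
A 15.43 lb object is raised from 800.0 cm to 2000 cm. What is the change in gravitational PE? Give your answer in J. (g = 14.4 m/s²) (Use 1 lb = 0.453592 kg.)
Convert to SI: m = 6.99892 kg, Δh = 12.0 m
ΔPE = mgΔh = (6.99892)(14.4)(12.0) = 1209 J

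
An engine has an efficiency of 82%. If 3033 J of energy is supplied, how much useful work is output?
W_out = η·W_in = 0.82·3033 = 2487.06 J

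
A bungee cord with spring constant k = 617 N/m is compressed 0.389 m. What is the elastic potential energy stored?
PE = ½kx² = ½(617)(0.389)² = 46.68 J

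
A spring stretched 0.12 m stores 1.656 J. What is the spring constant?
k = 2·PE/x² = 2·1.656/(0.12)² = 230.0 N/m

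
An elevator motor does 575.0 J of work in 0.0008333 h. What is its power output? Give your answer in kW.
Convert to SI: W = 575.0 J, t = 2.99988 s
P = W/t = 575.0/2.99988 = 191.674 W = 0.1917 kW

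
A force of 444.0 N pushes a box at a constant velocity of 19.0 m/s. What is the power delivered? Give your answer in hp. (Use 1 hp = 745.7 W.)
P = Fv = (444.0)(19.0) = 8436.0 W = 11.31 hp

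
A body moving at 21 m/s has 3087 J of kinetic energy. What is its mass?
m = 2·KE/v² = 2·3087/(21)² = 14.0 kg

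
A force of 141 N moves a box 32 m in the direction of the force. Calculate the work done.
W = F·d = (141)(32) = 4512 J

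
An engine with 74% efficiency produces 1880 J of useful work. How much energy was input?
W_in = W_out/η = 1880/0.74 = 2541 J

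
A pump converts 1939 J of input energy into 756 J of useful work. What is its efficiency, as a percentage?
η = W_out/W_in = 756/1939 = 38.99%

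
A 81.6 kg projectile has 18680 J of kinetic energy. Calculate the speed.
v = √(2·KE/m) = √(2·18680/81.6) = 21.4 m/s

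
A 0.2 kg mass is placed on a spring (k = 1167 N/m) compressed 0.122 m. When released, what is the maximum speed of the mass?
½kx² = ½mv² ⇒ v = x√(k/m) = (0.122)√(1167/0.2) = 9.319 m/s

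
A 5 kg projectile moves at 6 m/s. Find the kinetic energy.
KE = ½mv² = ½(5)(6)² = 90.0 J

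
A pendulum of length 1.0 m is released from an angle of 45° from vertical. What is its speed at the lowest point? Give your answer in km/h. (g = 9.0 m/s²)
h = L(1 − cosθ) = 1.0(1 − cos45°) = 0.292893 m
v = √(2gh) = √(2·9.0·0.292893) = 2.2961 m/s = 8.266 km/h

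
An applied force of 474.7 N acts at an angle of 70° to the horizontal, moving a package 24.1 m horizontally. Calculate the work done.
W = F·d·cosθ = (474.7)(24.1)cos(70°) = 3913 J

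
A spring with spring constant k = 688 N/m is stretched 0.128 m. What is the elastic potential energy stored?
PE = ½kx² = ½(688)(0.128)² = 5.636 J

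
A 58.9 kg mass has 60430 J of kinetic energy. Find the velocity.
v = √(2·KE/m) = √(2·60430/58.9) = 45.3 m/s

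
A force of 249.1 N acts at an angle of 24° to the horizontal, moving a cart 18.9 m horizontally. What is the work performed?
W = F·d·cosθ = (249.1)(18.9)cos(24°) = 4301 J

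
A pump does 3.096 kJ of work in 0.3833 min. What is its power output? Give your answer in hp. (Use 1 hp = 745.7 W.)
Convert to SI: W = 3096.0 J, t = 22.998 s
P = W/t = 3096.0/22.998 = 134.62 W = 0.1805 hp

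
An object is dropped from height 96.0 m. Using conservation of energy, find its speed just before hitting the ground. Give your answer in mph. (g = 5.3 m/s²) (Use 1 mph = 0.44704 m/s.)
mgh = ½mv² ⇒ v = √(2gh) = √(2·5.3·96.0) = 31.8998 m/s = 71.36 mph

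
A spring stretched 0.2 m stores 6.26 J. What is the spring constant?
k = 2·PE/x² = 2·6.26/(0.2)² = 313.0 N/m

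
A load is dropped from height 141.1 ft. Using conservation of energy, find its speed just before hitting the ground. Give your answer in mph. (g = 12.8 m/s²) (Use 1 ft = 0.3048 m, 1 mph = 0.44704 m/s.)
Convert to SI: h = 43.0073 m
mgh = ½mv² ⇒ v = √(2gh) = √(2·12.8·43.0073) = 33.1811 m/s = 74.22 mph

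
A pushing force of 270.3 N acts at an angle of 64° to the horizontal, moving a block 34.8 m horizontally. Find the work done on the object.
W = F·d·cosθ = (270.3)(34.8)cos(64°) = 4124 J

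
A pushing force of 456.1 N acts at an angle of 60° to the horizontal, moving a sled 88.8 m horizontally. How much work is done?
W = F·d·cosθ = (456.1)(88.8)cos(60°) = 20250 J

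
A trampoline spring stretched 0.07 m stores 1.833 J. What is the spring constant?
k = 2·PE/x² = 2·1.833/(0.07)² = 748.2 N/m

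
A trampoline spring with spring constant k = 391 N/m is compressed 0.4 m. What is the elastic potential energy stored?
PE = ½kx² = ½(391)(0.4)² = 31.28 J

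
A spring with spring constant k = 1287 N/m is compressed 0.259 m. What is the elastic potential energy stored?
PE = ½kx² = ½(1287)(0.259)² = 43.17 J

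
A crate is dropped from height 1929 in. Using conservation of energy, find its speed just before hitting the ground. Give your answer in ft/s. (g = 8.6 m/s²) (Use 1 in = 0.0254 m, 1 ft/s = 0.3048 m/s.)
Convert to SI: h = 48.9966 m
mgh = ½mv² ⇒ v = √(2gh) = √(2·8.6·48.9966) = 29.03 m/s = 95.24 ft/s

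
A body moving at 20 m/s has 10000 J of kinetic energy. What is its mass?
m = 2·KE/v² = 2·10000/(20)² = 50.0 kg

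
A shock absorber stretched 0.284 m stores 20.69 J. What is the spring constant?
k = 2·PE/x² = 2·20.69/(0.284)² = 513.0 N/m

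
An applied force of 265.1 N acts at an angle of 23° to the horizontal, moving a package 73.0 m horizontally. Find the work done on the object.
W = F·d·cosθ = (265.1)(73.0)cos(23°) = 17810 J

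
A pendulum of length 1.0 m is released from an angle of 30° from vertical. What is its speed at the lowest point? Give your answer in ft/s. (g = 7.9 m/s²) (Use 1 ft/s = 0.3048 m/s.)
h = L(1 − cosθ) = 1.0(1 − cos30°) = 0.133975 m
v = √(2gh) = √(2·7.9·0.133975) = 1.45492 m/s = 4.773 ft/s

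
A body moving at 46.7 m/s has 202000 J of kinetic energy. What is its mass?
m = 2·KE/v² = 2·202000/(46.7)² = 185.2 kg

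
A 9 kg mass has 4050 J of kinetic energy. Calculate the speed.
v = √(2·KE/m) = √(2·4050/9) = 30.0 m/s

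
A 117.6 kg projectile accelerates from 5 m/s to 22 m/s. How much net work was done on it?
W = ΔKE = ½m(v₂² − v₁²) = ½(117.6)(22² − 5²) = 26989.2 J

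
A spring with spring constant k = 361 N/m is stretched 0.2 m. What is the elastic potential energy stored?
PE = ½kx² = ½(361)(0.2)² = 7.22 J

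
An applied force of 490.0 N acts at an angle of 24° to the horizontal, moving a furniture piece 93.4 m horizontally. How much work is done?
W = F·d·cosθ = (490.0)(93.4)cos(24°) = 41810 J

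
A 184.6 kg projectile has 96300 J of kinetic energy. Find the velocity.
v = √(2·KE/m) = √(2·96300/184.6) = 32.3 m/s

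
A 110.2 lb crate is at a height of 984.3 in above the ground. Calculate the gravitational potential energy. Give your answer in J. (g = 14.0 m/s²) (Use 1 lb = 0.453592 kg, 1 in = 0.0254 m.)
Convert to SI: m = 49.9858 kg, h = 25.0012 m
PE = mgh = (49.9858)(14.0)(25.0012) = 17500 J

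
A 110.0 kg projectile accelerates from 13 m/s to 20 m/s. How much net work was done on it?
W = ΔKE = ½m(v₂² − v₁²) = ½(110.0)(20² − 13²) = 12705.0 J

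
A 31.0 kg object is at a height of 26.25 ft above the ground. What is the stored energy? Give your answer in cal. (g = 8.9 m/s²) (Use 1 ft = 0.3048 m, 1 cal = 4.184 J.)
Convert to SI: m = 31.0 kg, h = 8.001 m
PE = mgh = (31.0)(8.9)(8.001) = 2207.48 J = 527.6 cal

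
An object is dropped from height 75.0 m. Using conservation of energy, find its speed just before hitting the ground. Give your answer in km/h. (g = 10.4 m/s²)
mgh = ½mv² ⇒ v = √(2gh) = √(2·10.4·75.0) = 39.4968 m/s = 142.2 km/h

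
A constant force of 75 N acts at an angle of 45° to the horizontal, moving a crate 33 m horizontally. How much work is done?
W = F·d·cosθ = (75)(33)cos(45°) = 1750 J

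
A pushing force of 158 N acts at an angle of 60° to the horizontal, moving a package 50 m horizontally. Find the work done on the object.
W = F·d·cosθ = (158)(50)cos(60°) = 3950 J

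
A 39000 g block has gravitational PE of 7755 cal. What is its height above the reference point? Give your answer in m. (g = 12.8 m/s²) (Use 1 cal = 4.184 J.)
Convert to SI: m = 39.0 kg, PE = 32446.9 J
h = PE/(mg) = 32446.9/(39.0·12.8) = 65.0 m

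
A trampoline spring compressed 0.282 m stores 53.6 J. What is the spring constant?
k = 2·PE/x² = 2·53.6/(0.282)² = 1348 N/m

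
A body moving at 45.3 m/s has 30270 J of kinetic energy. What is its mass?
m = 2·KE/v² = 2·30270/(45.3)² = 29.5 kg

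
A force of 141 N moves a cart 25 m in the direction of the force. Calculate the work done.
W = F·d = (141)(25) = 3525 J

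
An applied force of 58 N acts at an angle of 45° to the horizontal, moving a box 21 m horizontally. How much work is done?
W = F·d·cosθ = (58)(21)cos(45°) = 861.3 J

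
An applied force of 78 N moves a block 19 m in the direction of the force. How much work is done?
W = F·d = (78)(19) = 1482 J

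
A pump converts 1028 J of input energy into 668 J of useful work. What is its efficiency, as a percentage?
η = W_out/W_in = 668/1028 = 64.98%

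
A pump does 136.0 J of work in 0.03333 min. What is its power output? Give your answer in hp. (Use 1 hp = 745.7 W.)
Convert to SI: W = 136.0 J, t = 1.9998 s
P = W/t = 136.0/1.9998 = 68.0068 W = 0.0912 hp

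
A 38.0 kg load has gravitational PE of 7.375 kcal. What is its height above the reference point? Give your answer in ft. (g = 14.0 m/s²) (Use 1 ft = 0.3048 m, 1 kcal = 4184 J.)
Convert to SI: m = 38.0 kg, PE = 30857.0 J
h = PE/(mg) = 30857.0/(38.0·14.0) = 58.0019 m = 190.3 ft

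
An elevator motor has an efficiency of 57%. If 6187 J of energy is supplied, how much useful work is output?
W_out = η·W_in = 0.57·6187 = 3526.59 J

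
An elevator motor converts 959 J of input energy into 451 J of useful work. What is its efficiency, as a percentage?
η = W_out/W_in = 451/959 = 47.03%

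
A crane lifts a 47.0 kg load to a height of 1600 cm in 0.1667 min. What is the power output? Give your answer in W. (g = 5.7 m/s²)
Convert to SI: m = 47.0 kg, h = 16.0 m, t = 10.002 s
P = mgh/t = (47.0)(5.7)(16.0)/10.002 = 428.6 W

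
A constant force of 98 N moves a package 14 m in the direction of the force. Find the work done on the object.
W = F·d = (98)(14) = 1372 J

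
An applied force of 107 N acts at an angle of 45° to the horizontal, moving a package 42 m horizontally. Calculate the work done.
W = F·d·cosθ = (107)(42)cos(45°) = 3178 J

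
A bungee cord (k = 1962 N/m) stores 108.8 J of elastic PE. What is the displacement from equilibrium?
x = √(2·PE/k) = √(2·108.8/1962) = 0.333 m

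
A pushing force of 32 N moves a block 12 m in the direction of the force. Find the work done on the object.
W = F·d = (32)(12) = 384.0 J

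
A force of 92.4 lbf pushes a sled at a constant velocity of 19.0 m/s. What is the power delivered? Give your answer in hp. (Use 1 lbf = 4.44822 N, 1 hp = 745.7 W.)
Convert to SI: F = 411.016 N, v = 19.0 m/s
P = Fv = (411.016)(19.0) = 7809.3 W = 10.47 hp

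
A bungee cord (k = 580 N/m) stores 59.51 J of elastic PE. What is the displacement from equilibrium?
x = √(2·PE/k) = √(2·59.51/580) = 0.453 m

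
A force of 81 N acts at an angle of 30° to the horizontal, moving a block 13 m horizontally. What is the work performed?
W = F·d·cosθ = (81)(13)cos(30°) = 911.9 J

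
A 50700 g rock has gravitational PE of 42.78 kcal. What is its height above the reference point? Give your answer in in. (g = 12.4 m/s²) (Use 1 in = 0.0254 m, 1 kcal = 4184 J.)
Convert to SI: m = 50.7 kg, PE = 178992 J
h = PE/(mg) = 178992/(50.7·12.4) = 284.71 m = 11210 in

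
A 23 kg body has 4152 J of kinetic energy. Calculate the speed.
v = √(2·KE/m) = √(2·4152/23) = 19.0 m/s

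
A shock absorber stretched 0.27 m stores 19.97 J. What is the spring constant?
k = 2·PE/x² = 2·19.97/(0.27)² = 547.9 N/m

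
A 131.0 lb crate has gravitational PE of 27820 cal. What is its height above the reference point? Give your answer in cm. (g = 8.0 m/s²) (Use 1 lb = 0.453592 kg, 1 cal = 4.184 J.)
Convert to SI: m = 59.4206 kg, PE = 116399 J
h = PE/(mg) = 116399/(59.4206·8.0) = 244.862 m = 24490 cm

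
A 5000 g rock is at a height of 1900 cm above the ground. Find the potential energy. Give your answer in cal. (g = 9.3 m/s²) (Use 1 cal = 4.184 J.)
Convert to SI: m = 5.0 kg, h = 19.0 m
PE = mgh = (5.0)(9.3)(19.0) = 883.5 J = 211.2 cal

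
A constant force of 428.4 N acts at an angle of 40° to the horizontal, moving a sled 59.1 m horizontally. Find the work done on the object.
W = F·d·cosθ = (428.4)(59.1)cos(40°) = 19400 J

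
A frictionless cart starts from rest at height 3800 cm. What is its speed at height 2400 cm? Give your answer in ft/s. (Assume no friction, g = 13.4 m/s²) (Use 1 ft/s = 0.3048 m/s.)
Convert to SI: h₁−h₂ = 14.0 m
mgh₁ = mgh₂ + ½mv² ⇒ v = √(2g(h₁−h₂)) = √(2·13.4·14.0) = 19.3701 m/s = 63.55 ft/s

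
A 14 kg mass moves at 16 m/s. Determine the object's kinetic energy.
KE = ½mv² = ½(14)(16)² = 1792.0 J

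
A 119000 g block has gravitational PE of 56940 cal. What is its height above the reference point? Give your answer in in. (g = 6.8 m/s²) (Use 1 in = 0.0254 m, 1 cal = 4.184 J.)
Convert to SI: m = 119.0 kg, PE = 238237 J
h = PE/(mg) = 238237/(119.0·6.8) = 294.41 m = 11590 in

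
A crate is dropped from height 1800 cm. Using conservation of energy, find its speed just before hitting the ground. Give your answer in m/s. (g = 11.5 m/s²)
Convert to SI: h = 18.0 m
mgh = ½mv² ⇒ v = √(2gh) = √(2·11.5·18.0) = 20.35 m/s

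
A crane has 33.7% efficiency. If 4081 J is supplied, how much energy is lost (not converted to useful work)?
W_lost = W_in(1 − η) = 4081·(1 − 0.337) = 2706 J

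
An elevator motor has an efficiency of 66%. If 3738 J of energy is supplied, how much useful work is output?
W_out = η·W_in = 0.66·3738 = 2467.08 J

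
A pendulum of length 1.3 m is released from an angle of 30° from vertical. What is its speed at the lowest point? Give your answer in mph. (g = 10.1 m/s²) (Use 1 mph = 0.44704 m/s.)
h = L(1 − cosθ) = 1.3(1 − cos30°) = 0.174167 m
v = √(2gh) = √(2·10.1·0.174167) = 1.87568 m/s = 4.196 mph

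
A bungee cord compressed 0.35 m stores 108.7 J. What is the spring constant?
k = 2·PE/x² = 2·108.7/(0.35)² = 1775 N/m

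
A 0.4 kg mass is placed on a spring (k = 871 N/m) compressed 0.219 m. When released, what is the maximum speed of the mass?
½kx² = ½mv² ⇒ v = x√(k/m) = (0.219)√(871/0.4) = 10.22 m/s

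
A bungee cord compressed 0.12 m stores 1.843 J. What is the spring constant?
k = 2·PE/x² = 2·1.843/(0.12)² = 256.0 N/m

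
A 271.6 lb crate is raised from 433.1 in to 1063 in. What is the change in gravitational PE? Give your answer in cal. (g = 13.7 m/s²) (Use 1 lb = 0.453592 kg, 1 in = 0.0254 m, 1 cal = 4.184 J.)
Convert to SI: m = 123.196 kg, Δh = 15.9995 m
ΔPE = mgΔh = (123.196)(13.7)(15.9995) = 27003.6 J = 6454 cal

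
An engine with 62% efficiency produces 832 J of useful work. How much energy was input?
W_in = W_out/η = 832/0.62 = 1342 J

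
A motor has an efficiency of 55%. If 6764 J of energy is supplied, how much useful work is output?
W_out = η·W_in = 0.55·6764 = 3720.2 J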